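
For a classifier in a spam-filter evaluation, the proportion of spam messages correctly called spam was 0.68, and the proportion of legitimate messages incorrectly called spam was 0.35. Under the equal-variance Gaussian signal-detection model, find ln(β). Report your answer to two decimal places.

Φ⁻¹(H) = 0.468
Φ⁻¹(FA) = -0.385
ln β = −½·[z(H)² − z(FA)²] = −0.5 × (0.219 − 0.148) = -0.0355

ln β = -0.04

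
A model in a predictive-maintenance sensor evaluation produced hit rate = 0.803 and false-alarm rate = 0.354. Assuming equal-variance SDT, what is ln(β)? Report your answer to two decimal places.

z(H) = 0.852
z(FA) = -0.375
ln β = −½·[z(H)² − z(FA)²] = −0.5 × (0.726 − 0.141) = -0.2925

ln β = -0.29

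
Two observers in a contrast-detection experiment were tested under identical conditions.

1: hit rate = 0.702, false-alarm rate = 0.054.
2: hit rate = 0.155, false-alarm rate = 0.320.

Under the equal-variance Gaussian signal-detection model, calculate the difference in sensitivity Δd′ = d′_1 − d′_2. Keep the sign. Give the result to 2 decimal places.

Δd′ = 2.68

1: z(0.702) = 0.530, z(0.054) = -1.607, d' = 2.137
2: z(0.155) = -1.015, z(0.320) = -0.468, d' = -0.547
Δd' = d'_1 − d'_2 = 2.137 − (-0.547) = 2.684
1 has the higher sensitivity.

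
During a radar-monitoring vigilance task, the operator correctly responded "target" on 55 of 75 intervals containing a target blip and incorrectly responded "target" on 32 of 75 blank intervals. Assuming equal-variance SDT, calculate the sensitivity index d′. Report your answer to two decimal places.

H = 55/75 = 0.7333
FA = 32/75 = 0.4267
Φ⁻¹(H) = 0.6228
Φ⁻¹(FA) = -0.1848
d' = z(H) − z(FA) = 0.6228 − (-0.1848) = 0.8076

d′ = 0.81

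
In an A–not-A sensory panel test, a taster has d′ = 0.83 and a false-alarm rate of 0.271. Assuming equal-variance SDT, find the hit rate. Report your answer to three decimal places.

hit rate = 0.587

z(false-alarm rate) = z(0.271) = -0.6098
z(H) = z(FA) + d' = -0.6098 + 0.83 = 0.2202
hit rate = Φ(0.2202) = 0.5871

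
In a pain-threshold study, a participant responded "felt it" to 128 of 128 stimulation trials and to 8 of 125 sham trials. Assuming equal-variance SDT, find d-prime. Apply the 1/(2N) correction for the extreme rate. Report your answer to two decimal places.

d-prime = 4.18

The hit rate is 128/128 = 1, so apply the 1/(2N) correction: H → 1 − 1/(2·128) = 0.99609.
z(H) = z(0.99609) = 2.660
z(FA) = z(0.06400) = -1.522
d' = 2.660 − (-1.522) = 4.182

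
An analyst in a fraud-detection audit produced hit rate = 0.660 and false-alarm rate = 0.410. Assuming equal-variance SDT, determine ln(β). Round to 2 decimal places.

ln β = -0.06

Φ⁻¹(H) = 0.412
Φ⁻¹(FA) = -0.228
ln β = −½·[z(H)² − z(FA)²] = −0.5 × (0.170 − 0.052) = -0.059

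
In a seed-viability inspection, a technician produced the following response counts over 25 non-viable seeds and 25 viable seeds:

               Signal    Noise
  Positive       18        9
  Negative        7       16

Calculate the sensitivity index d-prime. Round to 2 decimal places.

H = 18/25 = 0.7200
FA = 9/25 = 0.3600
z(0.7200) = 0.5828, z(0.3600) = -0.3585
d' = z(H) − z(FA) = 0.5828 − (-0.3585) = 0.9413

d-prime = 0.94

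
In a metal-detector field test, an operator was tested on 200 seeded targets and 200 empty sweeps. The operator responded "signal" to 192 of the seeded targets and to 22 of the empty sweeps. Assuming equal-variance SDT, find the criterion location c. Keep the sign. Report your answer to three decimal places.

H = 192/200 = 0.9600
FA = 22/200 = 0.1100
z(H) = z(0.9600) = 1.7507
z(FA) = z(0.1100) = -1.2265
c = −½·[z(H) + z(FA)] = −0.5 × (1.7507 + (-1.2265)) = -0.2621

c = -0.262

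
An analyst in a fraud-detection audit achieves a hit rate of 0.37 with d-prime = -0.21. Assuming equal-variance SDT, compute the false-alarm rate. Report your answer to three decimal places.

false-alarm rate = 0.452

z(hit rate) = z(0.37) = -0.3319
z(FA) = z(H) − d' = -0.3319 − (-0.21) = -0.1219
false-alarm rate = Φ(-0.1219) = 0.4515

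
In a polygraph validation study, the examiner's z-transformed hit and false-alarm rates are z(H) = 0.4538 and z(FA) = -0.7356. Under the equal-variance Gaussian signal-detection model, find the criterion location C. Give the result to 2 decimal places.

c = −½·[z(H) + z(FA)] = −½·(0.4538 + (-0.7356)) = 0.1409

C = 0.14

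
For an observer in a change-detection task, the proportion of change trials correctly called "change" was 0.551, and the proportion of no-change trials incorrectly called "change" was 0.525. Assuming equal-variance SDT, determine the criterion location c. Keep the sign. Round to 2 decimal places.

z(H) = z(0.551) = 0.1282
z(FA) = z(0.525) = 0.0627
c = −½·[z(H) + z(FA)] = −0.5 × (0.1282 + 0.0627) = -0.09545
c < 0: the observer has a liberal response bias.

c = -0.10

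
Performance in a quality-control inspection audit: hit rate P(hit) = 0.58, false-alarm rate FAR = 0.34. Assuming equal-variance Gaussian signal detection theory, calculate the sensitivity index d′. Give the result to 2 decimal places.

d′ = 0.61

z(H) = 0.2019
z(FA) = -0.4125
d' = z(H) − z(FA) = 0.2019 − (-0.4125) = 0.6144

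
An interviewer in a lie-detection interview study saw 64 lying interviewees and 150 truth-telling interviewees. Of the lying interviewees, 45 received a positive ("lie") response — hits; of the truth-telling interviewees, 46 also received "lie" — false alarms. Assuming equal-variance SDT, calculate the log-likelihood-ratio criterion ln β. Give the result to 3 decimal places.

ln β = -0.015

H = 45/64 = 0.7031
FA = 46/150 = 0.3067
Φ⁻¹(0.7031) = 0.5333, Φ⁻¹(0.3067) = -0.5052
ln β = −½·[z(H)² − z(FA)²] = −0.5 × (0.2844 − 0.2552) = -0.0146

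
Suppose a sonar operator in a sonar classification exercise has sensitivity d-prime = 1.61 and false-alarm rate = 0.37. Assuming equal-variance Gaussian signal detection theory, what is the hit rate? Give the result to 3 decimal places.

z(false-alarm rate) = z(0.37) = -0.3319
z(H) = z(FA) + d' = -0.3319 + 1.61 = 1.2781
hit rate = Φ(1.2781) = 0.8994

hit rate = 0.899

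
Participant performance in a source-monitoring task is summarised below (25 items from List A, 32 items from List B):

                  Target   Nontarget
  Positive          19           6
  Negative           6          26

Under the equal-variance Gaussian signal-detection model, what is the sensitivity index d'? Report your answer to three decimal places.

d' = 1.593

H = 19/25 = 0.7600
FA = 6/32 = 0.1875
z(H) = z(0.7600) = 0.7063
z(FA) = z(0.1875) = -0.8871
d' = z(H) − z(FA) = 0.7063 − (-0.8871) = 1.5934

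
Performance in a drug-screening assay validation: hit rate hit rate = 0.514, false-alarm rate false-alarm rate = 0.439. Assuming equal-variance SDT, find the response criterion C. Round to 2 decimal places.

z(H) = z(0.514) = 0.035
z(FA) = z(0.439) = -0.154
c = −½·[z(H) + z(FA)] = −0.5 × (0.035 + (-0.154)) = 0.0595

C = 0.06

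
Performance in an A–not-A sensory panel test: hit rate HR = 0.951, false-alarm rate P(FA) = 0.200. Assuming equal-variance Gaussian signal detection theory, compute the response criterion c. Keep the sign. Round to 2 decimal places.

z(H) = z(0.951) = 1.655
z(FA) = z(0.200) = -0.842
c = −½·[z(H) + z(FA)] = −0.5 × (1.655 + (-0.842)) = -0.4065

c = -0.41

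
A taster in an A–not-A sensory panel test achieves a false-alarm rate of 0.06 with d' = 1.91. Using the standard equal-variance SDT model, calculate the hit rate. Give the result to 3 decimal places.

hit rate = 0.639

z(false-alarm rate) = z(0.06) = -1.5548
z(H) = z(FA) + d' = -1.5548 + 1.91 = 0.3552
hit rate = Φ(0.3552) = 0.6388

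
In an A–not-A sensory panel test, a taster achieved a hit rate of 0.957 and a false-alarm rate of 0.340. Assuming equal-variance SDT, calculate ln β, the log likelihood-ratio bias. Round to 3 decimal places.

Φ⁻¹(0.957) = 1.7169, Φ⁻¹(0.340) = -0.4125
ln β = −½·[z(H)² − z(FA)²] = −0.5 × (2.9477 − 0.1702) = -1.38875

ln β = -1.389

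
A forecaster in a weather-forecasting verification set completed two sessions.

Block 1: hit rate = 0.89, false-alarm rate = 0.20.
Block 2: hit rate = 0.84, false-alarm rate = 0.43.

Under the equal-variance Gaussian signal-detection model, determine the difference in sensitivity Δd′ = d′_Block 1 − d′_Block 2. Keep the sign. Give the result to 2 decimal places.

Block 1: z(0.89) = 1.227, z(0.20) = -0.842, d' = 2.069
Block 2: z(0.84) = 0.994, z(0.43) = -0.176, d' = 1.170
Δd' = d'_Block 1 − d'_Block 2 = 2.069 − 1.170 = 0.899
Block 1 has the higher sensitivity.

Δd′ = 0.90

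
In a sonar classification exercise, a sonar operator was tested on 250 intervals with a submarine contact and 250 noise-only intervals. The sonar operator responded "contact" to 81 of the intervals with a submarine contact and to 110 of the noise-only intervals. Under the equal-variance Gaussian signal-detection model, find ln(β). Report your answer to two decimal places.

ln β = -0.09

H = 81/250 = 0.3240
FA = 110/250 = 0.4400
z(0.3240) = -0.457, z(0.4400) = -0.151
ln β = −½·[z(H)² − z(FA)²] = −0.5 × (0.209 − 0.023) = -0.093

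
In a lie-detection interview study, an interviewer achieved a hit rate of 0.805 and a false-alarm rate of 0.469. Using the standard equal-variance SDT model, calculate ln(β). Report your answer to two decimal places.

Φ⁻¹(H) = Φ⁻¹(0.805) = 0.860
Φ⁻¹(FA) = Φ⁻¹(0.469) = -0.078
ln β = −½·[z(H)² − z(FA)²] = −0.5 × (0.740 − 0.006) = -0.367

ln β = -0.37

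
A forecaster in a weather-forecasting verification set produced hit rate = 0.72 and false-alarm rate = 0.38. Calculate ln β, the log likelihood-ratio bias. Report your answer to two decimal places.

ln β = -0.12

z(H) = z(0.72) = 0.583
z(FA) = z(0.38) = -0.305
ln β = −½·[z(H)² − z(FA)²] = −0.5 × (0.340 − 0.093) = -0.1235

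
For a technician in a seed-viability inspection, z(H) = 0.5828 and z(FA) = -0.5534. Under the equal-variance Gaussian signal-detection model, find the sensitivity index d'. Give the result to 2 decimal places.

d' = 1.14

d' = z(H) − z(FA) = 0.5828 − (-0.5534) = 1.1362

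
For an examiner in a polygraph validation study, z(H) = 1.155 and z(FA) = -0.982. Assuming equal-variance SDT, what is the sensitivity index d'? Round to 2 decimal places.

d' = 2.14

d' = z(H) − z(FA) = 1.155 − (-0.982) = 2.137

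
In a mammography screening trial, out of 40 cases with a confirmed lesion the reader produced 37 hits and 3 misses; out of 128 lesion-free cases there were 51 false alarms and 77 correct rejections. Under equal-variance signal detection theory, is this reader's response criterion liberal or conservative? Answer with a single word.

liberal

z(H) = 1.440, z(FA) = -0.257
c = −½·(z(H) + z(FA)) = -0.5915
c < 0 → liberal criterion (biased toward responding “yes”).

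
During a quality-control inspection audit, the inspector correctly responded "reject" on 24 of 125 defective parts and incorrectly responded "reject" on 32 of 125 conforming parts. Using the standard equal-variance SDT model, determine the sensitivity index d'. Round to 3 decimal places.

H = 24/125 = 0.1920
FA = 32/125 = 0.2560
Φ⁻¹(H) = Φ⁻¹(0.1920) = -0.8705
Φ⁻¹(FA) = Φ⁻¹(0.2560) = -0.6557
d' = z(H) − z(FA) = -0.8705 − (-0.6557) = -0.2148

d' = -0.215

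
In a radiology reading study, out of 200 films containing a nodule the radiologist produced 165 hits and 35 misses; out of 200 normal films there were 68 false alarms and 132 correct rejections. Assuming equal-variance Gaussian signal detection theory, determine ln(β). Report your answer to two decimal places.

ln β = -0.35

H = 165/200 = 0.8250
FA = 68/200 = 0.3400
z(H) = z(0.8250) = 0.935
z(FA) = z(0.3400) = -0.412
ln β = −½·[z(H)² − z(FA)²] = −0.5 × (0.874 − 0.170) = -0.352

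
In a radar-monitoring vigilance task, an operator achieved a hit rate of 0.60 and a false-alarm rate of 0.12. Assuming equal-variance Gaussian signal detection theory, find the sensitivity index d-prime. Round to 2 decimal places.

z(H) = z(0.60) = 0.2533
z(FA) = z(0.12) = -1.1750
d' = z(H) − z(FA) = 0.2533 − (-1.1750) = 1.4283

d-prime = 1.43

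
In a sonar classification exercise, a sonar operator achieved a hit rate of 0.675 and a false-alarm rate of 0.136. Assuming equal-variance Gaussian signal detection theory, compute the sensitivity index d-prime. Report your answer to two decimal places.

z(H) = z(0.675) = 0.454
z(FA) = z(0.136) = -1.098
d' = z(H) − z(FA) = 0.454 − (-1.098) = 1.552

d-prime = 1.55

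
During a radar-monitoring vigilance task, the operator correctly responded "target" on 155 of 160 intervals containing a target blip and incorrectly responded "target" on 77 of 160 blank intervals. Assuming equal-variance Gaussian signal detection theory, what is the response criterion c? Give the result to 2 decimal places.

c = -0.91

H = 155/160 = 0.9688
FA = 77/160 = 0.4813
Φ⁻¹(H) = 1.863
Φ⁻¹(FA) = -0.047
c = −½·[z(H) + z(FA)] = −0.5 × (1.863 + (-0.047)) = -0.908
c < 0: the operator has a liberal response bias.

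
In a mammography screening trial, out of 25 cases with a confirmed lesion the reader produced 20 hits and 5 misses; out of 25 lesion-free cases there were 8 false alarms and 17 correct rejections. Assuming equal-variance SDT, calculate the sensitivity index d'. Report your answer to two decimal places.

d' = 1.31

H = 20/25 = 0.8000
FA = 8/25 = 0.3200
z(0.8000) = 0.8416, z(0.3200) = -0.4677
d' = z(H) − z(FA) = 0.8416 − (-0.4677) = 1.3093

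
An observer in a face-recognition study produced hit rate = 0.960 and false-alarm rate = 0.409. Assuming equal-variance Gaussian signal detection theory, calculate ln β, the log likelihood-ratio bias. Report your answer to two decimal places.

z(H) = 1.751
z(FA) = -0.230
ln β = −½·[z(H)² − z(FA)²] = −0.5 × (3.066 − 0.053) = -1.5065

ln β = -1.51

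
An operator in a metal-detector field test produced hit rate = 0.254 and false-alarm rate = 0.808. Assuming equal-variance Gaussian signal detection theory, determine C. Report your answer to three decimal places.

z(H) = z(0.254) = -0.6620
z(FA) = z(0.808) = 0.8705
c = −½·[z(H) + z(FA)] = −0.5 × (-0.6620 + 0.8705) = -0.10425
c < 0: the operator has a liberal response bias.

C = -0.104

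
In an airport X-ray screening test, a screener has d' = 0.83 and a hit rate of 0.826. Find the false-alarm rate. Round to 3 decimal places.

z(hit rate) = z(0.826) = 0.9385
z(FA) = z(H) − d' = 0.9385 − 0.83 = 0.1085
false-alarm rate = Φ(0.1085) = 0.5432

false-alarm rate = 0.543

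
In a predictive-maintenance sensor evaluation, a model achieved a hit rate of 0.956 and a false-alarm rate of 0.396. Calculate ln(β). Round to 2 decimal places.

ln β = -1.42

z(0.956) = 1.706, z(0.396) = -0.264
ln β = −½·[z(H)² − z(FA)²] = −0.5 × (2.910 − 0.070) = -1.420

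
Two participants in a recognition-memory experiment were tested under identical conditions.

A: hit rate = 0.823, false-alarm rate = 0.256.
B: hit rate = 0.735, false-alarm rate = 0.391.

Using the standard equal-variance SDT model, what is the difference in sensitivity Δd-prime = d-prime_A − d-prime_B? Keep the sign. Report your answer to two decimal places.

A: z(0.823) = 0.927, z(0.256) = -0.656, d' = 1.583
B: z(0.735) = 0.628, z(0.391) = -0.277, d' = 0.905
Δd' = d'_A − d'_B = 1.583 − 0.905 = 0.678
A has the higher sensitivity.

Δd-prime = 0.68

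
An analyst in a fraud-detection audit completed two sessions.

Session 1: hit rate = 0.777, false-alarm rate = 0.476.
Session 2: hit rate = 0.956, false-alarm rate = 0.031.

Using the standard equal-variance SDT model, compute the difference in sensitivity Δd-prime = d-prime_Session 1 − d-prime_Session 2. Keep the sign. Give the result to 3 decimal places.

Session 1: z(0.777) = 0.7621, z(0.476) = -0.0602, d' = 0.8223
Session 2: z(0.956) = 1.7060, z(0.031) = -1.8663, d' = 3.5723
Δd' = d'_Session 1 − d'_Session 2 = 0.8223 − 3.5723 = -2.7500
Session 2 has the higher sensitivity.

Δd-prime = -2.750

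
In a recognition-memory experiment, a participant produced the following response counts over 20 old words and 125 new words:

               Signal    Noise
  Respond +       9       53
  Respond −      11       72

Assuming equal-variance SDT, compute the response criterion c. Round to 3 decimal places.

c = 0.159

H = 9/20 = 0.4500
FA = 53/125 = 0.4240
z(H) = -0.1257
z(FA) = -0.1917
c = −½·[z(H) + z(FA)] = −0.5 × (-0.1257 + (-0.1917)) = 0.1587
c > 0: the participant has a conservative response bias.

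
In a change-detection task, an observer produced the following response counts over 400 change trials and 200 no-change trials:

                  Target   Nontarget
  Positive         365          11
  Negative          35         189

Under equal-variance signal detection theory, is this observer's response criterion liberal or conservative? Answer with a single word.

z(H) = 1.356, z(FA) = -1.598
c = −½·(z(H) + z(FA)) = 0.121
c > 0 → conservative criterion (biased toward responding “no”).

conservative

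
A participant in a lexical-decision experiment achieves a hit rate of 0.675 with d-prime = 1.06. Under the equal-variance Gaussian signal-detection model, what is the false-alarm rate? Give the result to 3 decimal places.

false-alarm rate = 0.272

z(hit rate) = z(0.675) = 0.4538
z(FA) = z(H) − d' = 0.4538 − 1.06 = -0.6062
false-alarm rate = Φ(-0.6062) = 0.2722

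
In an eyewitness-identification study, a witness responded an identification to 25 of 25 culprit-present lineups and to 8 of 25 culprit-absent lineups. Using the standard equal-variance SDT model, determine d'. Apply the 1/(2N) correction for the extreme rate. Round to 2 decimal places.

The hit rate is 25/25 = 1, so apply the 1/(2N) correction: H → 1 − 1/(2·25) = 0.98000.
z(H) = z(0.98000) = 2.054
z(FA) = z(0.32000) = -0.468
d' = 2.054 − (-0.468) = 2.522

d' = 2.52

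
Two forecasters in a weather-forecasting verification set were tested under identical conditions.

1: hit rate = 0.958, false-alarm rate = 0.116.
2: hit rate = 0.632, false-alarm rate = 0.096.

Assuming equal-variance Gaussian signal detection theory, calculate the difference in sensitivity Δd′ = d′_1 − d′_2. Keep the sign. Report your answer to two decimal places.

Δd′ = 1.28

1: z(0.958) = 1.728, z(0.116) = -1.195, d' = 2.923
2: z(0.632) = 0.337, z(0.096) = -1.305, d' = 1.642
Δd' = d'_1 − d'_2 = 2.923 − 1.642 = 1.281
1 has the higher sensitivity.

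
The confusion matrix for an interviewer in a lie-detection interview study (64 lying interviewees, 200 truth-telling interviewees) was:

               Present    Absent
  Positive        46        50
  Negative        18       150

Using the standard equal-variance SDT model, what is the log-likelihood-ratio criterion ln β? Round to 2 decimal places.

H = 46/64 = 0.7188
FA = 50/200 = 0.2500
z(H) = 0.579
z(FA) = -0.674
ln β = −½·[z(H)² − z(FA)²] = −0.5 × (0.335 − 0.454) = 0.0595

ln β = 0.06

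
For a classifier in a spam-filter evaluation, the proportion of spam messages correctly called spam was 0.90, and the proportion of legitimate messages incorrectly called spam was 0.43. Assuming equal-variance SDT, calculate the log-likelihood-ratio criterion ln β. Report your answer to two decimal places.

ln β = -0.81

Φ⁻¹(H) = Φ⁻¹(0.90) = 1.282
Φ⁻¹(FA) = Φ⁻¹(0.43) = -0.176
ln β = −½·[z(H)² − z(FA)²] = −0.5 × (1.644 − 0.031) = -0.8065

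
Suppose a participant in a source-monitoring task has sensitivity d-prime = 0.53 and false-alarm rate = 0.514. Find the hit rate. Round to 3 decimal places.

z(false-alarm rate) = z(0.514) = 0.0351
z(H) = z(FA) + d' = 0.0351 + 0.53 = 0.5651
hit rate = Φ(0.5651) = 0.7140

hit rate = 0.714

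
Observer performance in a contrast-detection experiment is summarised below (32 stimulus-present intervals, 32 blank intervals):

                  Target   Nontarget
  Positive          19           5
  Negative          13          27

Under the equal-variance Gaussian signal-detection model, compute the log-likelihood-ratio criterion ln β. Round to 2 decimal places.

H = 19/32 = 0.5938
FA = 5/32 = 0.1562
z(H) = z(0.5938) = 0.237
z(FA) = z(0.1562) = -1.010
ln β = −½·[z(H)² − z(FA)²] = −0.5 × (0.056 − 1.020) = 0.482

ln β = 0.48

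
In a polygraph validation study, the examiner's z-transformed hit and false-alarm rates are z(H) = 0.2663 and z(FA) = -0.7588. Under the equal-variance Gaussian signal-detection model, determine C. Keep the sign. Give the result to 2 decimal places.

C = 0.25

c = −½·[z(H) + z(FA)] = −½·(0.2663 + (-0.7588)) = 0.24625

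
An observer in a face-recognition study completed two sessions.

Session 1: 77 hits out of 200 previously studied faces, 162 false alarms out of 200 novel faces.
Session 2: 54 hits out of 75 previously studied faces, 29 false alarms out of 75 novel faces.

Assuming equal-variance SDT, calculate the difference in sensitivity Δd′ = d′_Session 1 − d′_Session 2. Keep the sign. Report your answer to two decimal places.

Session 1: z(0.3850) = -0.292, z(0.8100) = 0.878, d' = -1.170
Session 2: z(0.7200) = 0.583, z(0.3867) = -0.288, d' = 0.871
Δd' = d'_Session 1 − d'_Session 2 = -1.170 − 0.871 = -2.041
Session 2 has the higher sensitivity.

Δd′ = -2.04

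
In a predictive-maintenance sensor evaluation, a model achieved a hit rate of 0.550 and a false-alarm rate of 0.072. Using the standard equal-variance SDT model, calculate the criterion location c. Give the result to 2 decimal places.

z(0.550) = 0.126, z(0.072) = -1.461
c = −½·[z(H) + z(FA)] = −0.5 × (0.126 + (-1.461)) = 0.6675
c > 0: the model has a conservative response bias.

c = 0.67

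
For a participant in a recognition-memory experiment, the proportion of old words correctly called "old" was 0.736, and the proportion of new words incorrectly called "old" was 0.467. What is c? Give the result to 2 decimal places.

c = -0.27

z(0.736) = 0.6311, z(0.467) = -0.0828
c = −½·[z(H) + z(FA)] = −0.5 × (0.6311 + (-0.0828)) = -0.27415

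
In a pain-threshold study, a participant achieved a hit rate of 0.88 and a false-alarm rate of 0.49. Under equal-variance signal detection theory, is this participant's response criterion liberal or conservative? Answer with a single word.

z(H) = 1.175, z(FA) = -0.025
c = −½·(z(H) + z(FA)) = -0.575
c < 0 → liberal criterion (biased toward responding “yes”).

liberal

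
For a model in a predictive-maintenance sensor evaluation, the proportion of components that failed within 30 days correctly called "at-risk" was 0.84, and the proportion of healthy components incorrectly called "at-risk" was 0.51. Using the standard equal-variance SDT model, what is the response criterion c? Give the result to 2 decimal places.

c = -0.51

z(0.84) = 0.994, z(0.51) = 0.025
c = −½·[z(H) + z(FA)] = −0.5 × (0.994 + 0.025) = -0.5095
c < 0: the model has a liberal response bias.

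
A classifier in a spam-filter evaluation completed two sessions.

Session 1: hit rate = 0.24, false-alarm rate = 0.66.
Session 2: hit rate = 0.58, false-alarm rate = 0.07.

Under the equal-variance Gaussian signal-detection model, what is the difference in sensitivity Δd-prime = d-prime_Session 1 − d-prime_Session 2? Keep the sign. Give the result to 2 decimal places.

Session 1: z(0.24) = -0.706, z(0.66) = 0.412, d' = -1.118
Session 2: z(0.58) = 0.202, z(0.07) = -1.476, d' = 1.678
Δd' = d'_Session 1 − d'_Session 2 = -1.118 − 1.678 = -2.796
Session 2 has the higher sensitivity.

Δd-prime = -2.80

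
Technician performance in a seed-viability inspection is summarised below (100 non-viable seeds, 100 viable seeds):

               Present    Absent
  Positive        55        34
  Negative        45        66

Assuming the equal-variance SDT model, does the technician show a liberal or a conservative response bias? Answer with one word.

z(H) = 0.126, z(FA) = -0.412
c = −½·(z(H) + z(FA)) = 0.143
c > 0 → conservative criterion (biased toward responding “no”).

conservative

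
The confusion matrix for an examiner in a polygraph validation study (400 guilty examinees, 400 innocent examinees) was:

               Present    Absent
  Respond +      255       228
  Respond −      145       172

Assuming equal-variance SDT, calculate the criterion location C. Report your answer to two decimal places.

H = 255/400 = 0.6375
FA = 228/400 = 0.5700
z(H) = z(0.6375) = 0.3518
z(FA) = z(0.5700) = 0.1764
c = −½·[z(H) + z(FA)] = −0.5 × (0.3518 + 0.1764) = -0.2641

C = -0.26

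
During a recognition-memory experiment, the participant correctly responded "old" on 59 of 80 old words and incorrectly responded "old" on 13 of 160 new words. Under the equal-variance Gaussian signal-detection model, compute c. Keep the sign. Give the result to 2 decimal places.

c = 0.38

H = 59/80 = 0.7375
FA = 13/160 = 0.0813
Φ⁻¹(0.7375) = 0.636, Φ⁻¹(0.0813) = -1.396
c = −½·[z(H) + z(FA)] = −0.5 × (0.636 + (-1.396)) = 0.380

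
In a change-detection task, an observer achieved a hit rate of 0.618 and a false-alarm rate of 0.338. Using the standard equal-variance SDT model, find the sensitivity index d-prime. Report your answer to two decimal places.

d-prime = 0.72

z(H) = 0.300
z(FA) = -0.418
d' = z(H) − z(FA) = 0.300 − (-0.418) = 0.718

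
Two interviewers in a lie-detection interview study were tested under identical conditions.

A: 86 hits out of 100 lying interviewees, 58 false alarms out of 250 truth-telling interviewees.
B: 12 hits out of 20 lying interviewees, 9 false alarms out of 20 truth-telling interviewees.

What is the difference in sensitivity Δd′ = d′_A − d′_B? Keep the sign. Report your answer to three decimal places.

A: z(0.8600) = 1.0803, z(0.2320) = -0.7323, d' = 1.8126
B: z(0.6000) = 0.2533, z(0.4500) = -0.1257, d' = 0.3790
Δd' = d'_A − d'_B = 1.8126 − 0.3790 = 1.4336
A has the higher sensitivity.

Δd′ = 1.434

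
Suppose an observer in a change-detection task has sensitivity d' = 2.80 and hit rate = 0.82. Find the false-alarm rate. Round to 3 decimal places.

false-alarm rate = 0.030

z(hit rate) = z(0.82) = 0.9154
z(FA) = z(H) − d' = 0.9154 − 2.80 = -1.8846
false-alarm rate = Φ(-1.8846) = 0.0297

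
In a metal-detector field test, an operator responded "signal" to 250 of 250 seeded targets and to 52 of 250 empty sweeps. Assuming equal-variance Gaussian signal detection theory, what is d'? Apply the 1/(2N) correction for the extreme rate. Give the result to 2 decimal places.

The hit rate is 250/250 = 1, so apply the 1/(2N) correction: H → 1 − 1/(2·250) = 0.99800.
z(H) = z(0.99800) = 2.878
z(FA) = z(0.20800) = -0.813
d' = 2.878 − (-0.813) = 3.691

d' = 3.69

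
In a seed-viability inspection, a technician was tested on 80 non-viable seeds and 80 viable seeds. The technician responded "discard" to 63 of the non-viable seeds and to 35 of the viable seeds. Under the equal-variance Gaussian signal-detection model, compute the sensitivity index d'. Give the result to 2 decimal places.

d' = 0.96

H = 63/80 = 0.7875
FA = 35/80 = 0.4375
z(0.7875) = 0.7978, z(0.4375) = -0.1573
d' = z(H) − z(FA) = 0.7978 − (-0.1573) = 0.9551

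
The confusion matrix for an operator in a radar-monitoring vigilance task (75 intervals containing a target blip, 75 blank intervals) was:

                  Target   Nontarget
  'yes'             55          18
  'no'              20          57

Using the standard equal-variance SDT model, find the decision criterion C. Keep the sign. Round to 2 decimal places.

C = 0.04

H = 55/75 = 0.7333
FA = 18/75 = 0.2400
z(H) = 0.6228
z(FA) = -0.7063
c = −½·[z(H) + z(FA)] = −0.5 × (0.6228 + (-0.7063)) = 0.04175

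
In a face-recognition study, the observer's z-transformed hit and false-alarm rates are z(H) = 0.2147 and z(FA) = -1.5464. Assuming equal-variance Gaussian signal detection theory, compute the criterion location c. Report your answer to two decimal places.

c = 0.67

c = −½·[z(H) + z(FA)] = −½·(0.2147 + (-1.5464)) = 0.66585
c > 0: the observer has a conservative response bias.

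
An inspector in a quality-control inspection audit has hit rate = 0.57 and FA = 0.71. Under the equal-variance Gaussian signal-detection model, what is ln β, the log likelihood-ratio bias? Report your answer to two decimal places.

Φ⁻¹(H) = Φ⁻¹(0.57) = 0.176
Φ⁻¹(FA) = Φ⁻¹(0.71) = 0.553
ln β = −½·[z(H)² − z(FA)²] = −0.5 × (0.031 − 0.306) = 0.1375

ln β = 0.14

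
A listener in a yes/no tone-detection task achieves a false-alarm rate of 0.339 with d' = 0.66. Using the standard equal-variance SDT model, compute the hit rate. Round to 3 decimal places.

hit rate = 0.597

z(false-alarm rate) = z(0.339) = -0.4152
z(H) = z(FA) + d' = -0.4152 + 0.66 = 0.2448
hit rate = Φ(0.2448) = 0.5967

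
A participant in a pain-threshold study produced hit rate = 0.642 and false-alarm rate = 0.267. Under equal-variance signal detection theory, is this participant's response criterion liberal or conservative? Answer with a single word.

conservative

z(H) = 0.364, z(FA) = -0.622
c = −½·(z(H) + z(FA)) = 0.129
c > 0 → conservative criterion (biased toward responding “no”).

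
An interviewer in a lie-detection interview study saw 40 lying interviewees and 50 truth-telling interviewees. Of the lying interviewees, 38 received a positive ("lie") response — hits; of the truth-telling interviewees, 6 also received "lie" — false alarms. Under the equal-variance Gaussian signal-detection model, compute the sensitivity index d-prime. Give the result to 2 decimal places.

d-prime = 2.82

H = 38/40 = 0.9500
FA = 6/50 = 0.1200
z(H) = z(0.9500) = 1.645
z(FA) = z(0.1200) = -1.175
d' = z(H) − z(FA) = 1.645 − (-1.175) = 2.820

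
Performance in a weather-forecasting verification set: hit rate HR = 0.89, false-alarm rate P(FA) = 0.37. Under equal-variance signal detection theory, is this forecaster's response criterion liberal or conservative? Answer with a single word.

liberal

z(H) = 1.227, z(FA) = -0.332
c = −½·(z(H) + z(FA)) = -0.4475
c < 0 → liberal criterion (biased toward responding “yes”).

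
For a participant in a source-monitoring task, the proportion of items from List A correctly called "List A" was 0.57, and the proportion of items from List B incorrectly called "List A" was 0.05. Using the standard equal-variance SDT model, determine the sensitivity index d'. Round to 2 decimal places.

z(0.57) = 0.1764, z(0.05) = -1.6449
d' = z(H) − z(FA) = 0.1764 − (-1.6449) = 1.8213

d' = 1.82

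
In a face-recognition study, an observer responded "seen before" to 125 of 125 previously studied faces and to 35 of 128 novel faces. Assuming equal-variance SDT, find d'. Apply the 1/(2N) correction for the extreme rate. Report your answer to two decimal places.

The hit rate is 125/125 = 1, so apply the 1/(2N) correction: H → 1 − 1/(2·125) = 0.99600.
z(H) = z(0.99600) = 2.652
z(FA) = z(0.27344) = -0.602
d' = 2.652 − (-0.602) = 3.254

d' = 3.25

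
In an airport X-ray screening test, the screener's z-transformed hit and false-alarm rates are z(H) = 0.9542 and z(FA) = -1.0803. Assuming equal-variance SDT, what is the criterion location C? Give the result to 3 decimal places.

c = −½·[z(H) + z(FA)] = −½·(0.9542 + (-1.0803)) = 0.06305
c > 0: the screener has a conservative response bias.

C = 0.063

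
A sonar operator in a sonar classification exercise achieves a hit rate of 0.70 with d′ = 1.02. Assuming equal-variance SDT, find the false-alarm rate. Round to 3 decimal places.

z(hit rate) = z(0.70) = 0.5244
z(FA) = z(H) − d' = 0.5244 − 1.02 = -0.4956
false-alarm rate = Φ(-0.4956) = 0.3101

false-alarm rate = 0.310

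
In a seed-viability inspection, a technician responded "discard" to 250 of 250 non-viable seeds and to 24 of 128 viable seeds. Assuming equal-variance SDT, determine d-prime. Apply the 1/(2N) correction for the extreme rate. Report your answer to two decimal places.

The hit rate is 250/250 = 1, so apply the 1/(2N) correction: H → 1 − 1/(2·250) = 0.99800.
z(H) = z(0.99800) = 2.878
z(FA) = z(0.18750) = -0.887
d' = 2.878 − (-0.887) = 3.765

d-prime = 3.77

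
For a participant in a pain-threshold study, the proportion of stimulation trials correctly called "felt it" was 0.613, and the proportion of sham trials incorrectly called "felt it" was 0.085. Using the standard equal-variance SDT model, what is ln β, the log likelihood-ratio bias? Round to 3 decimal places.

z(0.613) = 0.2871, z(0.085) = -1.3722
ln β = −½·[z(H)² − z(FA)²] = −0.5 × (0.0824 − 1.8829) = 0.90025

ln β = 0.900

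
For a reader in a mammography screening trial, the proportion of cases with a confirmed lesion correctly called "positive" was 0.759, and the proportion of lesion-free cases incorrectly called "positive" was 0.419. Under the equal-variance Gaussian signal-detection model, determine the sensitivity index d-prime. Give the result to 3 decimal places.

d-prime = 0.908

Φ⁻¹(H) = 0.7031
Φ⁻¹(FA) = -0.2045
d' = z(H) − z(FA) = 0.7031 − (-0.2045) = 0.9076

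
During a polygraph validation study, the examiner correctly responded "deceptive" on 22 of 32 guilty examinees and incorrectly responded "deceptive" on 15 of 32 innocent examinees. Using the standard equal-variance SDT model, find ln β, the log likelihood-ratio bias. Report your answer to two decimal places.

ln β = -0.12

H = 22/32 = 0.6875
FA = 15/32 = 0.4688
z(H) = z(0.6875) = 0.489
z(FA) = z(0.4688) = -0.078
ln β = −½·[z(H)² − z(FA)²] = −0.5 × (0.239 − 0.006) = -0.1165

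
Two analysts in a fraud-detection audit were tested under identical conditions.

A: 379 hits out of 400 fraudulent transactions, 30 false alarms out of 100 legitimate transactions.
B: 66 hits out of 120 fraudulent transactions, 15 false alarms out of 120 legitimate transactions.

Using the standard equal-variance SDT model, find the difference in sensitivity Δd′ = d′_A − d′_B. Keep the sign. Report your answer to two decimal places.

A: z(0.9475) = 1.621, z(0.3000) = -0.524, d' = 2.145
B: z(0.5500) = 0.126, z(0.1250) = -1.150, d' = 1.276
Δd' = d'_A − d'_B = 2.145 − 1.276 = 0.869
A has the higher sensitivity.

Δd′ = 0.87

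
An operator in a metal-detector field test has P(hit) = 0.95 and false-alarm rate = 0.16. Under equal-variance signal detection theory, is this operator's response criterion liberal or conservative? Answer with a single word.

liberal

z(H) = 1.645, z(FA) = -0.994
c = −½·(z(H) + z(FA)) = -0.3255
c < 0 → liberal criterion (biased toward responding “yes”).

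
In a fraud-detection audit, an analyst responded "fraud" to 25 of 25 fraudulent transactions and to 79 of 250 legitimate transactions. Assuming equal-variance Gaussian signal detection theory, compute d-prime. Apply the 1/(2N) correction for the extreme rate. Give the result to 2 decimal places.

The hit rate is 25/25 = 1, so apply the 1/(2N) correction: H → 1 − 1/(2·25) = 0.98000.
z(H) = z(0.98000) = 2.054
z(FA) = z(0.31600) = -0.479
d' = 2.054 − (-0.479) = 2.533

d-prime = 2.53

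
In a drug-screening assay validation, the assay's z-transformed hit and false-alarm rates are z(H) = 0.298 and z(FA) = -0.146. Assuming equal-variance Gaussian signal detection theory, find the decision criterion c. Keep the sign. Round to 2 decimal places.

c = -0.08

c = −½·[z(H) + z(FA)] = −½·(0.298 + (-0.146)) = -0.076
c < 0: the assay has a liberal response bias.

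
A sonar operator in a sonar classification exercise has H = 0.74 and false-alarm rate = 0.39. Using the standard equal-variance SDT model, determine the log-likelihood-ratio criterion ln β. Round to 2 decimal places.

ln β = -0.17

z(H) = 0.643
z(FA) = -0.279
ln β = −½·[z(H)² − z(FA)²] = −0.5 × (0.413 − 0.078) = -0.1675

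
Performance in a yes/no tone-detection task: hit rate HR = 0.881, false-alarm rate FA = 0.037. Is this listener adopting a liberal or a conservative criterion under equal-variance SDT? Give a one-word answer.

z(H) = 1.180, z(FA) = -1.787
c = −½·(z(H) + z(FA)) = 0.3035
c > 0 → conservative criterion (biased toward responding “no”).

conservative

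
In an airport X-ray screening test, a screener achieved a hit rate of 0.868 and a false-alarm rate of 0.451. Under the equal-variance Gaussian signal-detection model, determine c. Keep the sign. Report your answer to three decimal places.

Φ⁻¹(H) = Φ⁻¹(0.868) = 1.1170
Φ⁻¹(FA) = Φ⁻¹(0.451) = -0.1231
c = −½·[z(H) + z(FA)] = −0.5 × (1.1170 + (-0.1231)) = -0.49695
c < 0: the screener has a liberal response bias.

c = -0.497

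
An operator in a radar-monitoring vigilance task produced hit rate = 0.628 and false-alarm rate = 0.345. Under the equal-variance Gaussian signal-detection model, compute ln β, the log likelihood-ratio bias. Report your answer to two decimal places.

ln β = 0.03

Φ⁻¹(H) = Φ⁻¹(0.628) = 0.327
Φ⁻¹(FA) = Φ⁻¹(0.345) = -0.399
ln β = −½·[z(H)² − z(FA)²] = −0.5 × (0.107 − 0.159) = 0.026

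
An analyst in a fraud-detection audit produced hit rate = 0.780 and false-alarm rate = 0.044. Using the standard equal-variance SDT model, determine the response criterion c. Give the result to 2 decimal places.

c = 0.47

z(0.780) = 0.7722, z(0.044) = -1.7060
c = −½·[z(H) + z(FA)] = −0.5 × (0.7722 + (-1.7060)) = 0.4669
c > 0: the analyst has a conservative response bias.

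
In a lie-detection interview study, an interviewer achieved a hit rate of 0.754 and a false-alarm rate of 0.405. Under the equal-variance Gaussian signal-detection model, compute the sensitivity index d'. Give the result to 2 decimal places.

z(0.754) = 0.6871, z(0.405) = -0.2404
d' = z(H) − z(FA) = 0.6871 − (-0.2404) = 0.9275

d' = 0.93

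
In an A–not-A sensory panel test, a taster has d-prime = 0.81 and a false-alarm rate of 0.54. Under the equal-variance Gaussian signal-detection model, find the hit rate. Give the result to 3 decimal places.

hit rate = 0.819

z(false-alarm rate) = z(0.54) = 0.1004
z(H) = z(FA) + d' = 0.1004 + 0.81 = 0.9104
hit rate = Φ(0.9104) = 0.8187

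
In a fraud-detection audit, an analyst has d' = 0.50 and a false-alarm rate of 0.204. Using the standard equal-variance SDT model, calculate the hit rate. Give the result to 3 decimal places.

z(false-alarm rate) = z(0.204) = -0.8274
z(H) = z(FA) + d' = -0.8274 + 0.50 = -0.3274
hit rate = Φ(-0.3274) = 0.3717

hit rate = 0.372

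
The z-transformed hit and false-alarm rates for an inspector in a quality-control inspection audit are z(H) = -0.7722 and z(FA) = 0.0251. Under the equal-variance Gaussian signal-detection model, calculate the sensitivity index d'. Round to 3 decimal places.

d' = z(H) − z(FA) = -0.7722 − 0.0251 = -0.7973

d' = -0.797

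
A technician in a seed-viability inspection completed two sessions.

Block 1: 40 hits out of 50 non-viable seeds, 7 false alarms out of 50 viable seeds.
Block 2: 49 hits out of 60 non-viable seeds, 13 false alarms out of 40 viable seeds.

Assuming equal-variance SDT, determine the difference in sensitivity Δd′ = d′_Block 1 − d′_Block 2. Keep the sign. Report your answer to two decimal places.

Block 1: z(0.8000) = 0.842, z(0.1400) = -1.080, d' = 1.922
Block 2: z(0.8167) = 0.903, z(0.3250) = -0.454, d' = 1.357
Δd' = d'_Block 1 − d'_Block 2 = 1.922 − 1.357 = 0.565
Block 1 has the higher sensitivity.

Δd′ = 0.57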